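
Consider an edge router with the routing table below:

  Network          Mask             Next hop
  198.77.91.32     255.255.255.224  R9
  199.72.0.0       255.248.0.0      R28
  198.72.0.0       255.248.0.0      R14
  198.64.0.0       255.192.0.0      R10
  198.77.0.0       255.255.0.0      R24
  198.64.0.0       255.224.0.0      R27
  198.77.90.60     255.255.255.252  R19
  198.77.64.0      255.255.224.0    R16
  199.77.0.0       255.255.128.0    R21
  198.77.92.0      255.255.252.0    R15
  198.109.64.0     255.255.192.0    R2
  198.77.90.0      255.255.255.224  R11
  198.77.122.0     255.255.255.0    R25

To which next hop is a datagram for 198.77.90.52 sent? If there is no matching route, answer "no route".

Routes whose prefix contains 198.77.90.52:
  198.64.0.0/10 (198.64.0.0 - 198.127.255.255) -> R10
  198.64.0.0/11 (198.64.0.0 - 198.95.255.255) -> R27
  198.72.0.0/13 (198.72.0.0 - 198.79.255.255) -> R14
  198.77.0.0/16 (198.77.0.0 - 198.77.255.255) -> R24
  198.77.64.0/19 (198.77.64.0 - 198.77.95.255) -> R16
More-specific entries that do NOT match:
  198.77.90.60/30 (198.77.90.60 - 198.77.90.63) does not contain 198.77.90.52
  198.77.91.32/27 (198.77.91.32 - 198.77.91.63) does not contain 198.77.90.52
  198.77.90.0/27 (198.77.90.0 - 198.77.90.31) does not contain 198.77.90.52
  198.77.122.0/24 (198.77.122.0 - 198.77.122.255) does not contain 198.77.90.52
  198.77.92.0/22 (198.77.92.0 - 198.77.95.255) does not contain 198.77.90.52
Longest matching prefix is /19 -> next hop R16.

R16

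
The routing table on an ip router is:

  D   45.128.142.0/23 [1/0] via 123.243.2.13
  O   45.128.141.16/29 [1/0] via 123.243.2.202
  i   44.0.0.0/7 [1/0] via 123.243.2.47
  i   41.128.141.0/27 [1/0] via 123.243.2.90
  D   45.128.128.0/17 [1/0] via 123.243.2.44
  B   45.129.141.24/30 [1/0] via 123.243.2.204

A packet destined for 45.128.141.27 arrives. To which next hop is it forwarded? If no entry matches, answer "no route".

Routes whose prefix contains 45.128.141.27:
  44.0.0.0/7 (44.0.0.0 - 45.255.255.255) -> 123.243.2.47
  45.128.128.0/17 (45.128.128.0 - 45.128.255.255) -> 123.243.2.44
More-specific entries that do NOT match:
  45.129.141.24/30 (45.129.141.24 - 45.129.141.27) does not contain 45.128.141.27
  45.128.141.16/29 (45.128.141.16 - 45.128.141.23) does not contain 45.128.141.27
  41.128.141.0/27 (41.128.141.0 - 41.128.141.31) does not contain 45.128.141.27
  45.128.142.0/23 (45.128.142.0 - 45.128.143.255) does not contain 45.128.141.27
Longest matching prefix is /17 -> next hop 123.243.2.44.

123.243.2.44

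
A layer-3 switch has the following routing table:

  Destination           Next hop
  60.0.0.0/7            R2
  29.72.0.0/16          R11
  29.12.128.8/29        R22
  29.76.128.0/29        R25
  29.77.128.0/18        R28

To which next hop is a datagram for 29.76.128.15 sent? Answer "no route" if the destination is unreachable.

no route

No entry's prefix contains 29.76.128.15; there is no default route.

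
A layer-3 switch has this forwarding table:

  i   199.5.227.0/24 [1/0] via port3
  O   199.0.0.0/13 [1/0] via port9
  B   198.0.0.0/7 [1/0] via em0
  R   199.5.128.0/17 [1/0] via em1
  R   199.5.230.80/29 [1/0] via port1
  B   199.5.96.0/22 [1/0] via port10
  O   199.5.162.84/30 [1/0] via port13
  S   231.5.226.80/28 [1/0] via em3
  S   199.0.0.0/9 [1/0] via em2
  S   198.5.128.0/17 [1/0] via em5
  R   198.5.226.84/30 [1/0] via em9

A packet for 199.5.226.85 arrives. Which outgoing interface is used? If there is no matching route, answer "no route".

em1

Routes whose prefix contains 199.5.226.85:
  198.0.0.0/7 (198.0.0.0 - 199.255.255.255) -> em0
  199.0.0.0/9 (199.0.0.0 - 199.127.255.255) -> em2
  199.0.0.0/13 (199.0.0.0 - 199.7.255.255) -> port9
  199.5.128.0/17 (199.5.128.0 - 199.5.255.255) -> em1
More-specific entries that do NOT match:
  199.5.162.84/30 (199.5.162.84 - 199.5.162.87) does not contain 199.5.226.85
  198.5.226.84/30 (198.5.226.84 - 198.5.226.87) does not contain 199.5.226.85
  199.5.230.80/29 (199.5.230.80 - 199.5.230.87) does not contain 199.5.226.85
  231.5.226.80/28 (231.5.226.80 - 231.5.226.95) does not contain 199.5.226.85
  199.5.227.0/24 (199.5.227.0 - 199.5.227.255) does not contain 199.5.226.85
  199.5.96.0/22 (199.5.96.0 - 199.5.99.255) does not contain 199.5.226.85
Longest matching prefix is /17 -> interface em1.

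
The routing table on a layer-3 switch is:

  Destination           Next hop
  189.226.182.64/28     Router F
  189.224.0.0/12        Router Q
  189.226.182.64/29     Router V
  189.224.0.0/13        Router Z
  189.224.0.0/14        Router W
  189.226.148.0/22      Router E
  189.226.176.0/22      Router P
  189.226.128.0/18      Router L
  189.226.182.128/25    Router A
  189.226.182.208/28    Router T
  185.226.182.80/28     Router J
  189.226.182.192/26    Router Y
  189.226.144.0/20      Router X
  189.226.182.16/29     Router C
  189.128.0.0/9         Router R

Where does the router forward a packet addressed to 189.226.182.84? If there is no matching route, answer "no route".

Routes whose prefix contains 189.226.182.84:
  189.128.0.0/9 (189.128.0.0 - 189.255.255.255) -> Router R
  189.224.0.0/12 (189.224.0.0 - 189.239.255.255) -> Router Q
  189.224.0.0/13 (189.224.0.0 - 189.231.255.255) -> Router Z
  189.224.0.0/14 (189.224.0.0 - 189.227.255.255) -> Router W
  189.226.128.0/18 (189.226.128.0 - 189.226.191.255) -> Router L
More-specific entries that do NOT match:
  189.226.182.64/29 (189.226.182.64 - 189.226.182.71) does not contain 189.226.182.84
  189.226.182.16/29 (189.226.182.16 - 189.226.182.23) does not contain 189.226.182.84
  189.226.182.64/28 (189.226.182.64 - 189.226.182.79) does not contain 189.226.182.84
  189.226.182.208/28 (189.226.182.208 - 189.226.182.223) does not contain 189.226.182.84
  185.226.182.80/28 (185.226.182.80 - 185.226.182.95) does not contain 189.226.182.84
  189.226.182.192/26 (189.226.182.192 - 189.226.182.255) does not contain 189.226.182.84
  189.226.182.128/25 (189.226.182.128 - 189.226.182.255) does not contain 189.226.182.84
  189.226.148.0/22 (189.226.148.0 - 189.226.151.255) does not contain 189.226.182.84
  189.226.176.0/22 (189.226.176.0 - 189.226.179.255) does not contain 189.226.182.84
  189.226.144.0/20 (189.226.144.0 - 189.226.159.255) does not contain 189.226.182.84
Longest matching prefix is /18 -> next hop Router L.

Router L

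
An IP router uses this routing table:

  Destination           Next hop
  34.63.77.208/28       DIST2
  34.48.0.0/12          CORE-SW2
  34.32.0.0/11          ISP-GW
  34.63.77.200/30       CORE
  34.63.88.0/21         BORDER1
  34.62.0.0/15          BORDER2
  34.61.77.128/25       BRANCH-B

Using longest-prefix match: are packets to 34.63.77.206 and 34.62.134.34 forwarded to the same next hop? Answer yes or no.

yes

34.63.77.206: longest match 34.62.0.0/15 -> BORDER2
34.62.134.34: longest match 34.62.0.0/15 -> BORDER2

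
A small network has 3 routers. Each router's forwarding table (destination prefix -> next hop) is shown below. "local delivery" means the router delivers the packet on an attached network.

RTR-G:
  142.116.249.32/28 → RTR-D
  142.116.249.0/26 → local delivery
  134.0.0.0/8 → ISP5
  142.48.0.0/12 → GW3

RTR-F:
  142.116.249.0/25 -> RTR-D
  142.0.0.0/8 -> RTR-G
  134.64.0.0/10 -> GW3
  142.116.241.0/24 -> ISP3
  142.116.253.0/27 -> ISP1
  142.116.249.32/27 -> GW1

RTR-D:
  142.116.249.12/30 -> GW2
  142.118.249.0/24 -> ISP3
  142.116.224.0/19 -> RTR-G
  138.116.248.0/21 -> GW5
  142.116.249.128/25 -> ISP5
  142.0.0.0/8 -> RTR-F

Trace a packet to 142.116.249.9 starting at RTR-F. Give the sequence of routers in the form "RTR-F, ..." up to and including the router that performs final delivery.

At RTR-F: longest match for 142.116.249.9 is 142.116.249.0/25 -> RTR-D
At RTR-D: longest match for 142.116.249.9 is 142.116.224.0/19 -> RTR-G
At RTR-G: longest match for 142.116.249.9 is 142.116.249.0/26 -> local delivery

RTR-F, RTR-D, RTR-G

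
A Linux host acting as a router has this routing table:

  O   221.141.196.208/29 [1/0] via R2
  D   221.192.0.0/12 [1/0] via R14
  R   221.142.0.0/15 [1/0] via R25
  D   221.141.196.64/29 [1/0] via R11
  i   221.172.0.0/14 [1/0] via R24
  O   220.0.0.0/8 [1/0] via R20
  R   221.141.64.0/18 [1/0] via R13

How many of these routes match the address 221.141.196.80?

No listed prefix contains 221.141.196.80.
Total matching entries: 0.

0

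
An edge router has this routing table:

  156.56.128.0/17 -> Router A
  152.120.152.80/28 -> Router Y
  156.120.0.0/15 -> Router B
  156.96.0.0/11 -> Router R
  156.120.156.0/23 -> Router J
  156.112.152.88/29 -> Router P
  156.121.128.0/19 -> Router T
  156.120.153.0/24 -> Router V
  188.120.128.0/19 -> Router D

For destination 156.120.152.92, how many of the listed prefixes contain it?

Prefixes containing 156.120.152.92:
  156.96.0.0/11 (156.96.0.0 - 156.127.255.255)
  156.120.0.0/15 (156.120.0.0 - 156.121.255.255)
Total matching entries: 2.

2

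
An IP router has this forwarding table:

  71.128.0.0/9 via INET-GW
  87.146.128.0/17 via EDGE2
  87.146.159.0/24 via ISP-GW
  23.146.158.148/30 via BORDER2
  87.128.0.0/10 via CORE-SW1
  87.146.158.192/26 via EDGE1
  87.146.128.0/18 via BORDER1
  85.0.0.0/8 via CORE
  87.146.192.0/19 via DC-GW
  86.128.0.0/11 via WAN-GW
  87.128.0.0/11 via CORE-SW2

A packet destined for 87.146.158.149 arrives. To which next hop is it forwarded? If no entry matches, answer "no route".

Routes whose prefix contains 87.146.158.149:
  87.128.0.0/10 (87.128.0.0 - 87.191.255.255) -> CORE-SW1
  87.128.0.0/11 (87.128.0.0 - 87.159.255.255) -> CORE-SW2
  87.146.128.0/17 (87.146.128.0 - 87.146.255.255) -> EDGE2
  87.146.128.0/18 (87.146.128.0 - 87.146.191.255) -> BORDER1
More-specific entries that do NOT match:
  23.146.158.148/30 (23.146.158.148 - 23.146.158.151) does not contain 87.146.158.149
  87.146.158.192/26 (87.146.158.192 - 87.146.158.255) does not contain 87.146.158.149
  87.146.159.0/24 (87.146.159.0 - 87.146.159.255) does not contain 87.146.158.149
  87.146.192.0/19 (87.146.192.0 - 87.146.223.255) does not contain 87.146.158.149
Longest matching prefix is /18 -> next hop BORDER1.

BORDER1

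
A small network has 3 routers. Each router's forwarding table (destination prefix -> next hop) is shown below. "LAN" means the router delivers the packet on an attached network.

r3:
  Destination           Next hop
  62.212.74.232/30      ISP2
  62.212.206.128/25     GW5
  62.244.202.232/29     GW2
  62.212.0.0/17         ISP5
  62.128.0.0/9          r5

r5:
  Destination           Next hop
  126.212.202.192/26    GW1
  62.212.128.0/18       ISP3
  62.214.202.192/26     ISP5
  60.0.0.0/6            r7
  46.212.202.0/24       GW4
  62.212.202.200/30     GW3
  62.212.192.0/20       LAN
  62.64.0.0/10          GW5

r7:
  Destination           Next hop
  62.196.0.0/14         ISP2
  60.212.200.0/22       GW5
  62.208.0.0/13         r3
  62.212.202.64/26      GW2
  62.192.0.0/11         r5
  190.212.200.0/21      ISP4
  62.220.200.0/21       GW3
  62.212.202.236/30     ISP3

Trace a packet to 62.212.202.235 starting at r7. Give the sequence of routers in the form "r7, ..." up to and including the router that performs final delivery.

At r7: longest match for 62.212.202.235 is 62.208.0.0/13 -> r3
At r3: longest match for 62.212.202.235 is 62.128.0.0/9 -> r5
At r5: longest match for 62.212.202.235 is 62.212.192.0/20 -> LAN

r7, r3, r5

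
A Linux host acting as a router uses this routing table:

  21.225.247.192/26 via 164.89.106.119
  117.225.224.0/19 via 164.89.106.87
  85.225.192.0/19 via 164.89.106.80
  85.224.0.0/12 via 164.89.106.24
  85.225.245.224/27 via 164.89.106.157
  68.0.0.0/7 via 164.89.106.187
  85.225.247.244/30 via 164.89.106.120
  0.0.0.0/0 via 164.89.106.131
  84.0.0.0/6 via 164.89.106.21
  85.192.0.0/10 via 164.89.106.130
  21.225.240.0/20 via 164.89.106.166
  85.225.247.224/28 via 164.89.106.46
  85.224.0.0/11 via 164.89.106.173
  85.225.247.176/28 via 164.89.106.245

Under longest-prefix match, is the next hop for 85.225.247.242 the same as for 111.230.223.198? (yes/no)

85.225.247.242: longest match 85.224.0.0/12 -> 164.89.106.24
111.230.223.198: longest match 0.0.0.0/0 -> 164.89.106.131

no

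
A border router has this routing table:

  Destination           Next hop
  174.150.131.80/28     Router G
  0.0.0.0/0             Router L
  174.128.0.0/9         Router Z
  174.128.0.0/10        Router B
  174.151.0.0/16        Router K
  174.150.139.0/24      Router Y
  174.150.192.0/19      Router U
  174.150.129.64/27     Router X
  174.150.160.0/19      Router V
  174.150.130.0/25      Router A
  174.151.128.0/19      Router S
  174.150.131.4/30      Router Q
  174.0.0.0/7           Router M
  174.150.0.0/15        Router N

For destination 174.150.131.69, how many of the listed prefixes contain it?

5

Prefixes containing 174.150.131.69:
  0.0.0.0/0 (default, matches everything)
  174.0.0.0/7 (174.0.0.0 - 175.255.255.255)
  174.128.0.0/9 (174.128.0.0 - 174.255.255.255)
  174.128.0.0/10 (174.128.0.0 - 174.191.255.255)
  174.150.0.0/15 (174.150.0.0 - 174.151.255.255)
Total matching entries: 5.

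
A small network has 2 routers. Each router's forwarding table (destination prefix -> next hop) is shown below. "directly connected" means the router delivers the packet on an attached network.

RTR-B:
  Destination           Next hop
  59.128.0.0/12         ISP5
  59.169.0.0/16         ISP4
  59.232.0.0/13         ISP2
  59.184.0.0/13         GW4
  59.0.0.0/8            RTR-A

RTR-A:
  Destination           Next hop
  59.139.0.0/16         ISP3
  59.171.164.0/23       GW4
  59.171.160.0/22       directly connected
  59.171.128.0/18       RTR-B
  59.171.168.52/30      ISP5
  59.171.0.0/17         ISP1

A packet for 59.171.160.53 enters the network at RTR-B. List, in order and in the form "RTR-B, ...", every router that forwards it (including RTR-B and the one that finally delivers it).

At RTR-B: longest match for 59.171.160.53 is 59.0.0.0/8 -> RTR-A
At RTR-A: longest match for 59.171.160.53 is 59.171.160.0/22 -> directly connected

RTR-B, RTR-A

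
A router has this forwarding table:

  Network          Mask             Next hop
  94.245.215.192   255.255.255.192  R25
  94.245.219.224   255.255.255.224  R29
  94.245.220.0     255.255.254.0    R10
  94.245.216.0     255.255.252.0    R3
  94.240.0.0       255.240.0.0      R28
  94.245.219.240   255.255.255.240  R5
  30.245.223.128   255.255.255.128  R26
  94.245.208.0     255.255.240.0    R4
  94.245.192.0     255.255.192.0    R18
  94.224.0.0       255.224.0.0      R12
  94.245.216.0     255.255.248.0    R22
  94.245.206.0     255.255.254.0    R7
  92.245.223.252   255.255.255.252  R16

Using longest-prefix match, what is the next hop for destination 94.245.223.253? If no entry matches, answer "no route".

R22

Routes whose prefix contains 94.245.223.253:
  94.224.0.0/11 (94.224.0.0 - 94.255.255.255) -> R12
  94.240.0.0/12 (94.240.0.0 - 94.255.255.255) -> R28
  94.245.192.0/18 (94.245.192.0 - 94.245.255.255) -> R18
  94.245.208.0/20 (94.245.208.0 - 94.245.223.255) -> R4
  94.245.216.0/21 (94.245.216.0 - 94.245.223.255) -> R22
More-specific entries that do NOT match:
  92.245.223.252/30 (92.245.223.252 - 92.245.223.255) does not contain 94.245.223.253
  94.245.219.240/28 (94.245.219.240 - 94.245.219.255) does not contain 94.245.223.253
  94.245.219.224/27 (94.245.219.224 - 94.245.219.255) does not contain 94.245.223.253
  94.245.215.192/26 (94.245.215.192 - 94.245.215.255) does not contain 94.245.223.253
  30.245.223.128/25 (30.245.223.128 - 30.245.223.255) does not contain 94.245.223.253
  94.245.220.0/23 (94.245.220.0 - 94.245.221.255) does not contain 94.245.223.253
  94.245.206.0/23 (94.245.206.0 - 94.245.207.255) does not contain 94.245.223.253
  94.245.216.0/22 (94.245.216.0 - 94.245.219.255) does not contain 94.245.223.253
Longest matching prefix is /21 -> next hop R22.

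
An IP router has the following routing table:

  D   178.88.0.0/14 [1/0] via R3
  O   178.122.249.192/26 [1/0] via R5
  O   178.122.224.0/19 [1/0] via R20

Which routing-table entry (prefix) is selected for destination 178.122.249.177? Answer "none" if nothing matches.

Entries matching 178.122.249.177:
  178.122.224.0/19 (178.122.224.0 - 178.122.255.255)
Most specific is 178.122.224.0/19.

178.122.224.0/19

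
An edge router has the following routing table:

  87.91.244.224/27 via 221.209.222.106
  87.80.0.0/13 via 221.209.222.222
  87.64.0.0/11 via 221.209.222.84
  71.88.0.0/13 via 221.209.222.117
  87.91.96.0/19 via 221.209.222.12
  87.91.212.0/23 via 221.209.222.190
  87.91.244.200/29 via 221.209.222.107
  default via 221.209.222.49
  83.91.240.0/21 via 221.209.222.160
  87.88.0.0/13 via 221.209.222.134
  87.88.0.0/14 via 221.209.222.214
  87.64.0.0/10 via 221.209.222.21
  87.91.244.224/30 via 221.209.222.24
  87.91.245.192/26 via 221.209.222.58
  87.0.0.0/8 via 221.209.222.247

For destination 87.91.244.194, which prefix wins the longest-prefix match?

Entries matching 87.91.244.194:
  0.0.0.0/0 (default, matches everything)
  87.0.0.0/8 (87.0.0.0 - 87.255.255.255)
  87.64.0.0/10 (87.64.0.0 - 87.127.255.255)
  87.64.0.0/11 (87.64.0.0 - 87.95.255.255)
  87.88.0.0/13 (87.88.0.0 - 87.95.255.255)
  87.88.0.0/14 (87.88.0.0 - 87.91.255.255)
Most specific is 87.88.0.0/14.

87.88.0.0/14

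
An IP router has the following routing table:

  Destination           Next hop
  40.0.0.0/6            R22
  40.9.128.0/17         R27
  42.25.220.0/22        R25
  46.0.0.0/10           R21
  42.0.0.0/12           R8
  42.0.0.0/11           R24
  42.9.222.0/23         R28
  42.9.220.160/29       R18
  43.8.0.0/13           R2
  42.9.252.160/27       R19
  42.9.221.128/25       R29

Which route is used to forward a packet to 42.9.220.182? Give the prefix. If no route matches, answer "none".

Entries matching 42.9.220.182:
  40.0.0.0/6 (40.0.0.0 - 43.255.255.255)
  42.0.0.0/11 (42.0.0.0 - 42.31.255.255)
  42.0.0.0/12 (42.0.0.0 - 42.15.255.255)
Most specific is 42.0.0.0/12.

42.0.0.0/12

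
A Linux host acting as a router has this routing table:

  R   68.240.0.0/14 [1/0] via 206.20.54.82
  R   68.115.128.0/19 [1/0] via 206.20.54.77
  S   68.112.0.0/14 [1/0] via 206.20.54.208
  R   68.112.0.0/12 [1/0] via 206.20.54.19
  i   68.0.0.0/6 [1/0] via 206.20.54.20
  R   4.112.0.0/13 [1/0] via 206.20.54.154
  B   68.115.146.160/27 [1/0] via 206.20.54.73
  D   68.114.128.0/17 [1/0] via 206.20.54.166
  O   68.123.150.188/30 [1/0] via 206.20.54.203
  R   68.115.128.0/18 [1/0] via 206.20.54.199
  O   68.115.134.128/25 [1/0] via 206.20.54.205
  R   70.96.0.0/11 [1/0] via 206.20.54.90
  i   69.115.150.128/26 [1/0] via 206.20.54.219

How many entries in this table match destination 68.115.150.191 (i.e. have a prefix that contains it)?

Prefixes containing 68.115.150.191:
  68.0.0.0/6 (68.0.0.0 - 71.255.255.255)
  68.112.0.0/12 (68.112.0.0 - 68.127.255.255)
  68.112.0.0/14 (68.112.0.0 - 68.115.255.255)
  68.115.128.0/18 (68.115.128.0 - 68.115.191.255)
  68.115.128.0/19 (68.115.128.0 - 68.115.159.255)
Total matching entries: 5.

5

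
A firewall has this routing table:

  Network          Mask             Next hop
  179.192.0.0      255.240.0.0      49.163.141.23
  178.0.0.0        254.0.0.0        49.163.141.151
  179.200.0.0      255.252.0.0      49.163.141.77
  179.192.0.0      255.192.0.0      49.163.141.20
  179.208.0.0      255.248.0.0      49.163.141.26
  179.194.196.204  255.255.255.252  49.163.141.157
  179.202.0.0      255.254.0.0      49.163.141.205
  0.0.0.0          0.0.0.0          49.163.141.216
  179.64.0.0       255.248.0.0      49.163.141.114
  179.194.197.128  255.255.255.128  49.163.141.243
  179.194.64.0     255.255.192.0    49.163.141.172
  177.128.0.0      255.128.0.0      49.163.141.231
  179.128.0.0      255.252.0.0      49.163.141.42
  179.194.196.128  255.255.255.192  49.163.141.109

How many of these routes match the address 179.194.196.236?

Prefixes containing 179.194.196.236:
  0.0.0.0/0 (default, matches everything)
  178.0.0.0/7 (178.0.0.0 - 179.255.255.255)
  179.192.0.0/10 (179.192.0.0 - 179.255.255.255)
  179.192.0.0/12 (179.192.0.0 - 179.207.255.255)
Total matching entries: 4.

4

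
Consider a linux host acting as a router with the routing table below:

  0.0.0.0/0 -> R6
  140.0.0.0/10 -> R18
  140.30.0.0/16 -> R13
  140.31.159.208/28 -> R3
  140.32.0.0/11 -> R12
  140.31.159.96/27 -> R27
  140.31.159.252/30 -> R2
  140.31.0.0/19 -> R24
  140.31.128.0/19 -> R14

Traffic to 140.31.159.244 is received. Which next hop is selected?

Routes whose prefix contains 140.31.159.244:
  0.0.0.0/0 (default, matches everything) -> R6
  140.0.0.0/10 (140.0.0.0 - 140.63.255.255) -> R18
  140.31.128.0/19 (140.31.128.0 - 140.31.159.255) -> R14
More-specific entries that do NOT match:
  140.31.159.252/30 (140.31.159.252 - 140.31.159.255) does not contain 140.31.159.244
  140.31.159.208/28 (140.31.159.208 - 140.31.159.223) does not contain 140.31.159.244
  140.31.159.96/27 (140.31.159.96 - 140.31.159.127) does not contain 140.31.159.244
Longest matching prefix is /19 -> next hop R14.

R14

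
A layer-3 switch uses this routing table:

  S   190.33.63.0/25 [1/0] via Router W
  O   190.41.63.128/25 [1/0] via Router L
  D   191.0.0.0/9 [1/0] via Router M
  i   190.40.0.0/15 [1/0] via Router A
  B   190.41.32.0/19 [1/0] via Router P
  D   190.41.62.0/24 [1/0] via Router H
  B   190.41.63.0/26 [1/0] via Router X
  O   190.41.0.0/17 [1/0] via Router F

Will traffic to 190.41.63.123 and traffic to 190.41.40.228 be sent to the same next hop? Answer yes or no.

yes

190.41.63.123: longest match 190.41.32.0/19 -> Router P
190.41.40.228: longest match 190.41.32.0/19 -> Router P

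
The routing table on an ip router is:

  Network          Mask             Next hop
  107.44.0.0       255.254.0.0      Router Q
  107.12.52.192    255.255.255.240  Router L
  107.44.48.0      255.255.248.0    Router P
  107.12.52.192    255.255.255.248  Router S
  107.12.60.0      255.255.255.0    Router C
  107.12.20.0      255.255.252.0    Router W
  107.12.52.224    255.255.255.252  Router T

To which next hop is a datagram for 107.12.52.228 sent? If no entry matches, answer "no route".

no route

No entry's prefix contains 107.12.52.228; there is no default route.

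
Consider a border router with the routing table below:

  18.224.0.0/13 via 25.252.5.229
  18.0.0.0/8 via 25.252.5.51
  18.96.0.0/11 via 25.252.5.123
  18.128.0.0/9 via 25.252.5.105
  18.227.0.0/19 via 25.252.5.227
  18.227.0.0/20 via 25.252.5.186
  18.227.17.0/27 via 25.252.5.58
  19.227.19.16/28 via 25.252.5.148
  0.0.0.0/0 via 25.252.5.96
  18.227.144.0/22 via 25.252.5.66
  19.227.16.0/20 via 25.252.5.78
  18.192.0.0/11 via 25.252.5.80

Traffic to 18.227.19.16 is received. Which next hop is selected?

25.252.5.227

Routes whose prefix contains 18.227.19.16:
  0.0.0.0/0 (default, matches everything) -> 25.252.5.96
  18.0.0.0/8 (18.0.0.0 - 18.255.255.255) -> 25.252.5.51
  18.128.0.0/9 (18.128.0.0 - 18.255.255.255) -> 25.252.5.105
  18.224.0.0/13 (18.224.0.0 - 18.231.255.255) -> 25.252.5.229
  18.227.0.0/19 (18.227.0.0 - 18.227.31.255) -> 25.252.5.227
More-specific entries that do NOT match:
  19.227.19.16/28 (19.227.19.16 - 19.227.19.31) does not contain 18.227.19.16
  18.227.17.0/27 (18.227.17.0 - 18.227.17.31) does not contain 18.227.19.16
  18.227.144.0/22 (18.227.144.0 - 18.227.147.255) does not contain 18.227.19.16
  18.227.0.0/20 (18.227.0.0 - 18.227.15.255) does not contain 18.227.19.16
  19.227.16.0/20 (19.227.16.0 - 19.227.31.255) does not contain 18.227.19.16
Longest matching prefix is /19 -> next hop 25.252.5.227.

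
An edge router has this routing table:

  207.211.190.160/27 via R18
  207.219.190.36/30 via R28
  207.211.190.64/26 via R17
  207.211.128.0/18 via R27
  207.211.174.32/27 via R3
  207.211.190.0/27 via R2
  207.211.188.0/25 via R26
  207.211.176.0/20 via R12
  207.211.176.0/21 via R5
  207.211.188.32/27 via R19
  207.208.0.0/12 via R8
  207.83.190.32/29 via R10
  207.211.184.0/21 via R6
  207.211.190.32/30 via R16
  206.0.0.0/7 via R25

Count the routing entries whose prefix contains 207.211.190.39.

Prefixes containing 207.211.190.39:
  206.0.0.0/7 (206.0.0.0 - 207.255.255.255)
  207.208.0.0/12 (207.208.0.0 - 207.223.255.255)
  207.211.128.0/18 (207.211.128.0 - 207.211.191.255)
  207.211.176.0/20 (207.211.176.0 - 207.211.191.255)
  207.211.184.0/21 (207.211.184.0 - 207.211.191.255)
Total matching entries: 5.

5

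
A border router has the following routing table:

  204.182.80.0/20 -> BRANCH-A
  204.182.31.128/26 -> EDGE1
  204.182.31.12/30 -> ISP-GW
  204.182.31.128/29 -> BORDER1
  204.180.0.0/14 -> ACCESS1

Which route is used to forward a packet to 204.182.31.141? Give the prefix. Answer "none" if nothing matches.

Entries matching 204.182.31.141:
  204.180.0.0/14 (204.180.0.0 - 204.183.255.255)
  204.182.31.128/26 (204.182.31.128 - 204.182.31.191)
Most specific is 204.182.31.128/26.

204.182.31.128/26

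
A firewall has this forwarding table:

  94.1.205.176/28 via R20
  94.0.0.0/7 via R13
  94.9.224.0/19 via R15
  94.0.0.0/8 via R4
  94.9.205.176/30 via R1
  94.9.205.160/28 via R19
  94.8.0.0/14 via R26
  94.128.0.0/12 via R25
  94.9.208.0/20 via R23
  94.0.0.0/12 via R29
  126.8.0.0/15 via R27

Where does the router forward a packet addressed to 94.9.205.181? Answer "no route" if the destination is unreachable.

Routes whose prefix contains 94.9.205.181:
  94.0.0.0/7 (94.0.0.0 - 95.255.255.255) -> R13
  94.0.0.0/8 (94.0.0.0 - 94.255.255.255) -> R4
  94.0.0.0/12 (94.0.0.0 - 94.15.255.255) -> R29
  94.8.0.0/14 (94.8.0.0 - 94.11.255.255) -> R26
More-specific entries that do NOT match:
  94.9.205.176/30 (94.9.205.176 - 94.9.205.179) does not contain 94.9.205.181
  94.1.205.176/28 (94.1.205.176 - 94.1.205.191) does not contain 94.9.205.181
  94.9.205.160/28 (94.9.205.160 - 94.9.205.175) does not contain 94.9.205.181
  94.9.208.0/20 (94.9.208.0 - 94.9.223.255) does not contain 94.9.205.181
  94.9.224.0/19 (94.9.224.0 - 94.9.255.255) does not contain 94.9.205.181
  126.8.0.0/15 (126.8.0.0 - 126.9.255.255) does not contain 94.9.205.181
Longest matching prefix is /14 -> next hop R26.

R26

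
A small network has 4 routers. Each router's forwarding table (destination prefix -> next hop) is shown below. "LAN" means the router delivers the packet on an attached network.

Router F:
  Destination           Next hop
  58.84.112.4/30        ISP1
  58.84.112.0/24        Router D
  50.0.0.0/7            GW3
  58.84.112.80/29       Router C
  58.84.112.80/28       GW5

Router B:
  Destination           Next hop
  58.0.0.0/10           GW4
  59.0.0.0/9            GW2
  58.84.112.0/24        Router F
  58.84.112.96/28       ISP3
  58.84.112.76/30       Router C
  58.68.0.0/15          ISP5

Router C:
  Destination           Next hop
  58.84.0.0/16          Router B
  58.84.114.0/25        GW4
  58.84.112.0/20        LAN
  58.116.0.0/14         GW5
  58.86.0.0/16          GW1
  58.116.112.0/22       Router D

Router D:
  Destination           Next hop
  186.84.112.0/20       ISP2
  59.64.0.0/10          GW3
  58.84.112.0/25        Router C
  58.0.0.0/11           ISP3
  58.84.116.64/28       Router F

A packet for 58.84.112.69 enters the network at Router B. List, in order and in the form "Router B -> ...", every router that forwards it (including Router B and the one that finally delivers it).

At Router B: longest match for 58.84.112.69 is 58.84.112.0/24 -> Router F
At Router F: longest match for 58.84.112.69 is 58.84.112.0/24 -> Router D
At Router D: longest match for 58.84.112.69 is 58.84.112.0/25 -> Router C
At Router C: longest match for 58.84.112.69 is 58.84.112.0/20 -> LAN

Router B -> Router F -> Router D -> Router C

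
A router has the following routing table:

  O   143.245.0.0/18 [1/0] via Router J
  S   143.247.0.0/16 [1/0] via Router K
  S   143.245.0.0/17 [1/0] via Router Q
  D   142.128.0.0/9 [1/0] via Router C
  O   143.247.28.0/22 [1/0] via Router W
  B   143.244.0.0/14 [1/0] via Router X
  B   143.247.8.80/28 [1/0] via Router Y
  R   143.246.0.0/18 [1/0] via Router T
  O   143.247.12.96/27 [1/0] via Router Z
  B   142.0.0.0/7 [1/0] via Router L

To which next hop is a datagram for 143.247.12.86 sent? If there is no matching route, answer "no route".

Router K

Routes whose prefix contains 143.247.12.86:
  142.0.0.0/7 (142.0.0.0 - 143.255.255.255) -> Router L
  143.244.0.0/14 (143.244.0.0 - 143.247.255.255) -> Router X
  143.247.0.0/16 (143.247.0.0 - 143.247.255.255) -> Router K
More-specific entries that do NOT match:
  143.247.8.80/28 (143.247.8.80 - 143.247.8.95) does not contain 143.247.12.86
  143.247.12.96/27 (143.247.12.96 - 143.247.12.127) does not contain 143.247.12.86
  143.247.28.0/22 (143.247.28.0 - 143.247.31.255) does not contain 143.247.12.86
  143.245.0.0/18 (143.245.0.0 - 143.245.63.255) does not contain 143.247.12.86
  143.246.0.0/18 (143.246.0.0 - 143.246.63.255) does not contain 143.247.12.86
  143.245.0.0/17 (143.245.0.0 - 143.245.127.255) does not contain 143.247.12.86
Longest matching prefix is /16 -> next hop Router K.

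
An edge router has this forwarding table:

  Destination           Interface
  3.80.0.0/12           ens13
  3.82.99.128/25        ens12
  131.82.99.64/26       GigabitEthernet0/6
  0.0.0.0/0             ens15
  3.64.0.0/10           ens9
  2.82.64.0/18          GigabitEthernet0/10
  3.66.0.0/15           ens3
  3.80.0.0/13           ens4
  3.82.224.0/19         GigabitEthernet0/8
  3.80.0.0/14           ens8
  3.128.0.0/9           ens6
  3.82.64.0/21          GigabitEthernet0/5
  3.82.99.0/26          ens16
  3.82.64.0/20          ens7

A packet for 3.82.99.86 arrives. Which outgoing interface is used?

ens8

Routes whose prefix contains 3.82.99.86:
  0.0.0.0/0 (default, matches everything) -> ens15
  3.64.0.0/10 (3.64.0.0 - 3.127.255.255) -> ens9
  3.80.0.0/12 (3.80.0.0 - 3.95.255.255) -> ens13
  3.80.0.0/13 (3.80.0.0 - 3.87.255.255) -> ens4
  3.80.0.0/14 (3.80.0.0 - 3.83.255.255) -> ens8
More-specific entries that do NOT match:
  131.82.99.64/26 (131.82.99.64 - 131.82.99.127) does not contain 3.82.99.86
  3.82.99.0/26 (3.82.99.0 - 3.82.99.63) does not contain 3.82.99.86
  3.82.99.128/25 (3.82.99.128 - 3.82.99.255) does not contain 3.82.99.86
  3.82.64.0/21 (3.82.64.0 - 3.82.71.255) does not contain 3.82.99.86
  3.82.64.0/20 (3.82.64.0 - 3.82.79.255) does not contain 3.82.99.86
  3.82.224.0/19 (3.82.224.0 - 3.82.255.255) does not contain 3.82.99.86
  2.82.64.0/18 (2.82.64.0 - 2.82.127.255) does not contain 3.82.99.86
  3.66.0.0/15 (3.66.0.0 - 3.67.255.255) does not contain 3.82.99.86
Longest matching prefix is /14 -> interface ens8.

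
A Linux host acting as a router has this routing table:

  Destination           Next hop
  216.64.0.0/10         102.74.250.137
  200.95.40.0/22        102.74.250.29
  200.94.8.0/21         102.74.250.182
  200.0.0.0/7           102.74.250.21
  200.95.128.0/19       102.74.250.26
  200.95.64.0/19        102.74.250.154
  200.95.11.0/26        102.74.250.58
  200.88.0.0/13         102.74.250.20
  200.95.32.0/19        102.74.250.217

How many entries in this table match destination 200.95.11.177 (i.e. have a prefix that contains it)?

Prefixes containing 200.95.11.177:
  200.0.0.0/7 (200.0.0.0 - 201.255.255.255)
  200.88.0.0/13 (200.88.0.0 - 200.95.255.255)
Total matching entries: 2.

2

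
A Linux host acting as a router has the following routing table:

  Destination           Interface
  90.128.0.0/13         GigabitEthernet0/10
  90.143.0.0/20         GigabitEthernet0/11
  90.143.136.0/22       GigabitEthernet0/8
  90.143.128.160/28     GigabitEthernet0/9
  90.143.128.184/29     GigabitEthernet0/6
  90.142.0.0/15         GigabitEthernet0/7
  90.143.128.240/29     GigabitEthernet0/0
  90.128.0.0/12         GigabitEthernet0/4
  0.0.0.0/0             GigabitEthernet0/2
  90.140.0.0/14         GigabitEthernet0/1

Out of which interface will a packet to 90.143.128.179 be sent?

GigabitEthernet0/7

Routes whose prefix contains 90.143.128.179:
  0.0.0.0/0 (default, matches everything) -> GigabitEthernet0/2
  90.128.0.0/12 (90.128.0.0 - 90.143.255.255) -> GigabitEthernet0/4
  90.140.0.0/14 (90.140.0.0 - 90.143.255.255) -> GigabitEthernet0/1
  90.142.0.0/15 (90.142.0.0 - 90.143.255.255) -> GigabitEthernet0/7
More-specific entries that do NOT match:
  90.143.128.184/29 (90.143.128.184 - 90.143.128.191) does not contain 90.143.128.179
  90.143.128.240/29 (90.143.128.240 - 90.143.128.247) does not contain 90.143.128.179
  90.143.128.160/28 (90.143.128.160 - 90.143.128.175) does not contain 90.143.128.179
  90.143.136.0/22 (90.143.136.0 - 90.143.139.255) does not contain 90.143.128.179
  90.143.0.0/20 (90.143.0.0 - 90.143.15.255) does not contain 90.143.128.179
Longest matching prefix is /15 -> interface GigabitEthernet0/7.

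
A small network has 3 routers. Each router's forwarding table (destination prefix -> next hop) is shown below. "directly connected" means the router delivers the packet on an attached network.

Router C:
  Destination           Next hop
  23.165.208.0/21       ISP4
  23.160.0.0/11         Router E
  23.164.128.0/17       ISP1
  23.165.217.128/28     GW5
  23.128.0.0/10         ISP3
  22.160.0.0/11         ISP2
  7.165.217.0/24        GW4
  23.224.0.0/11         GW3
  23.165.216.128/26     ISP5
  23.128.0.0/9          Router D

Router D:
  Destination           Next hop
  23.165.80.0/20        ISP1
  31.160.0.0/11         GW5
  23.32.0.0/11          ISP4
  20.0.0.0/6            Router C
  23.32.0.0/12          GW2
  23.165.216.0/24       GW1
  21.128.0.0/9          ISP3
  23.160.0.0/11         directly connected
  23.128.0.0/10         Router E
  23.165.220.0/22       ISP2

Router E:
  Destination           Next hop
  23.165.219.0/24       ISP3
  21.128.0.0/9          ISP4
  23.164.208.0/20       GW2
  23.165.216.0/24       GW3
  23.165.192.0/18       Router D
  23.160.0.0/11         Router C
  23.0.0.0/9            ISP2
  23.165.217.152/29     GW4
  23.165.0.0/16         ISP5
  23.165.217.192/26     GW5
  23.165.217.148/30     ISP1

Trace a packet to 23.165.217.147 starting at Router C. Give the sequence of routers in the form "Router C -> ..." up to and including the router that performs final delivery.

Router C -> Router E -> Router D

At Router C: longest match for 23.165.217.147 is 23.160.0.0/11 -> Router E
At Router E: longest match for 23.165.217.147 is 23.165.192.0/18 -> Router D
At Router D: longest match for 23.165.217.147 is 23.160.0.0/11 -> directly connected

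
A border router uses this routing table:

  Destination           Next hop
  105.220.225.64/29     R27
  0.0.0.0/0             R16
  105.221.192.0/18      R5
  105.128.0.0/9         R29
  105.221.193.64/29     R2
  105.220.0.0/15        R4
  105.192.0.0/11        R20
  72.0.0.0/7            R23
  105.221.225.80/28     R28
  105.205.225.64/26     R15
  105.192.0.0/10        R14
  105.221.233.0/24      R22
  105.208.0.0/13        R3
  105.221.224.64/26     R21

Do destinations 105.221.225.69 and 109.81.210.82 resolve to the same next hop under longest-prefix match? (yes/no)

no

105.221.225.69: longest match 105.221.192.0/18 -> R5
109.81.210.82: longest match 0.0.0.0/0 -> R16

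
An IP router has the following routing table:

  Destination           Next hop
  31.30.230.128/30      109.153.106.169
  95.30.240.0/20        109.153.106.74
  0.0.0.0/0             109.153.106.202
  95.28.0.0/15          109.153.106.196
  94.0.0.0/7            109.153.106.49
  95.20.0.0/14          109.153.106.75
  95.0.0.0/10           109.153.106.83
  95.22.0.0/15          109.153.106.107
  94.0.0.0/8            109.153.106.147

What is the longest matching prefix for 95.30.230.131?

95.0.0.0/10

Entries matching 95.30.230.131:
  0.0.0.0/0 (default, matches everything)
  94.0.0.0/7 (94.0.0.0 - 95.255.255.255)
  95.0.0.0/10 (95.0.0.0 - 95.63.255.255)
Most specific is 95.0.0.0/10.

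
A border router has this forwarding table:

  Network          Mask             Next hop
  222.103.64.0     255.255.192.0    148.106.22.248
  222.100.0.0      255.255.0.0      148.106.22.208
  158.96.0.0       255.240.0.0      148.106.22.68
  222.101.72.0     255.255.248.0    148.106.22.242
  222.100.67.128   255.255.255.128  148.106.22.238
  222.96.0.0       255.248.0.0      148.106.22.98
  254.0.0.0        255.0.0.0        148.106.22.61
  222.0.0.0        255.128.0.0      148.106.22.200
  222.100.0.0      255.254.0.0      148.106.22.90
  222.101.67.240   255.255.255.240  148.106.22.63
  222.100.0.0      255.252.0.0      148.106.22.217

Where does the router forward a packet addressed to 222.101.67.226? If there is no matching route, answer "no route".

Routes whose prefix contains 222.101.67.226:
  222.0.0.0/9 (222.0.0.0 - 222.127.255.255) -> 148.106.22.200
  222.96.0.0/13 (222.96.0.0 - 222.103.255.255) -> 148.106.22.98
  222.100.0.0/14 (222.100.0.0 - 222.103.255.255) -> 148.106.22.217
  222.100.0.0/15 (222.100.0.0 - 222.101.255.255) -> 148.106.22.90
More-specific entries that do NOT match:
  222.101.67.240/28 (222.101.67.240 - 222.101.67.255) does not contain 222.101.67.226
  222.100.67.128/25 (222.100.67.128 - 222.100.67.255) does not contain 222.101.67.226
  222.101.72.0/21 (222.101.72.0 - 222.101.79.255) does not contain 222.101.67.226
  222.103.64.0/18 (222.103.64.0 - 222.103.127.255) does not contain 222.101.67.226
  222.100.0.0/16 (222.100.0.0 - 222.100.255.255) does not contain 222.101.67.226
Longest matching prefix is /15 -> next hop 148.106.22.90.

148.106.22.90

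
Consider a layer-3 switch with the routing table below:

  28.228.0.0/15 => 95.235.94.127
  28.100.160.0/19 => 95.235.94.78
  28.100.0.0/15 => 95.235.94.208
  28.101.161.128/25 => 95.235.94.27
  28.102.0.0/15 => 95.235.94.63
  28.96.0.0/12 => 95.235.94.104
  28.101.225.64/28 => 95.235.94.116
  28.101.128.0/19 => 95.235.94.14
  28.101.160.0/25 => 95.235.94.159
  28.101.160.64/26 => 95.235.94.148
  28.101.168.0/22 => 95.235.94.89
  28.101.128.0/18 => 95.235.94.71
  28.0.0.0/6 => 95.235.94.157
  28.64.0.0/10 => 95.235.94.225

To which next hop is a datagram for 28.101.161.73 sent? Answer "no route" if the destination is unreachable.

Routes whose prefix contains 28.101.161.73:
  28.0.0.0/6 (28.0.0.0 - 31.255.255.255) -> 95.235.94.157
  28.64.0.0/10 (28.64.0.0 - 28.127.255.255) -> 95.235.94.225
  28.96.0.0/12 (28.96.0.0 - 28.111.255.255) -> 95.235.94.104
  28.100.0.0/15 (28.100.0.0 - 28.101.255.255) -> 95.235.94.208
  28.101.128.0/18 (28.101.128.0 - 28.101.191.255) -> 95.235.94.71
More-specific entries that do NOT match:
  28.101.225.64/28 (28.101.225.64 - 28.101.225.79) does not contain 28.101.161.73
  28.101.160.64/26 (28.101.160.64 - 28.101.160.127) does not contain 28.101.161.73
  28.101.161.128/25 (28.101.161.128 - 28.101.161.255) does not contain 28.101.161.73
  28.101.160.0/25 (28.101.160.0 - 28.101.160.127) does not contain 28.101.161.73
  28.101.168.0/22 (28.101.168.0 - 28.101.171.255) does not contain 28.101.161.73
  28.100.160.0/19 (28.100.160.0 - 28.100.191.255) does not contain 28.101.161.73
  28.101.128.0/19 (28.101.128.0 - 28.101.159.255) does not contain 28.101.161.73
Longest matching prefix is /18 -> next hop 95.235.94.71.

95.235.94.71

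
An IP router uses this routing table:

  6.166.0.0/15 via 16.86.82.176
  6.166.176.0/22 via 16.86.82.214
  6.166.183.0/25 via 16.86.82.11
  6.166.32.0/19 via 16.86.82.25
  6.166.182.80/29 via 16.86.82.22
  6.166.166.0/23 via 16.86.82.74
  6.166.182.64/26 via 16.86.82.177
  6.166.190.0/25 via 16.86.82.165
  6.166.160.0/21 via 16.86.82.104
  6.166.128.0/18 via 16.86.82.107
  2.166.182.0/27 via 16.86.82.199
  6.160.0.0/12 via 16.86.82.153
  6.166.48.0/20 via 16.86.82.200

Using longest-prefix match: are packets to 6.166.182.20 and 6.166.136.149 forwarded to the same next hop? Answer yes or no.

yes

6.166.182.20: longest match 6.166.128.0/18 -> 16.86.82.107
6.166.136.149: longest match 6.166.128.0/18 -> 16.86.82.107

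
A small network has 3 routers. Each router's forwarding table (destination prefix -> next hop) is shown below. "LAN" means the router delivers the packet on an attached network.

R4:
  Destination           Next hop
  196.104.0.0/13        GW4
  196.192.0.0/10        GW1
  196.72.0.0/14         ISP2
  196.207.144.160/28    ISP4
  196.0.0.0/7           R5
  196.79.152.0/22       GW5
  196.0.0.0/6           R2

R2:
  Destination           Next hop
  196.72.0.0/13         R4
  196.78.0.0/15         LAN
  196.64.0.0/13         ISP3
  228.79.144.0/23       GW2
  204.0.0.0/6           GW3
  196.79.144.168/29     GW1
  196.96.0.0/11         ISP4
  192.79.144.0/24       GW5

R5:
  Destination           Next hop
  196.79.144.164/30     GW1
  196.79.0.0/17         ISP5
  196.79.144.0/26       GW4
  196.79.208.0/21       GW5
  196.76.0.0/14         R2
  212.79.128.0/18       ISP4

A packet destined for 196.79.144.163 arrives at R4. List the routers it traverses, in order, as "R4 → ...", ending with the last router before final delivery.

R4 → R5 → R2

At R4: longest match for 196.79.144.163 is 196.0.0.0/7 -> R5
At R5: longest match for 196.79.144.163 is 196.76.0.0/14 -> R2
At R2: longest match for 196.79.144.163 is 196.78.0.0/15 -> LAN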